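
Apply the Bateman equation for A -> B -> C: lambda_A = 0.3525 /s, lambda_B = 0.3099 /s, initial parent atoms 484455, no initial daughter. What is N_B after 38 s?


N_B(t) = lambda_A * N_A0 / (lambda_B - lambda_A) * [exp(-lambda_A*t) - exp(-lambda_B*t)]
exp(-0.3525*38) = 1.522739e-06; exp(-0.3099*38) = 7.685309e-06
N_B = 0.3525 * 484455 / (0.3099 - 0.3525) * (1.522739e-06 - 7.685309e-06)
N_B = 24.704

24.704


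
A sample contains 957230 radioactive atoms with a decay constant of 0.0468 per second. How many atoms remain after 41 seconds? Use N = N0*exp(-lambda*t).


N = N0 * exp(-lambda * t)
N = 957230 * exp(-0.0468 * 41)
N = 140505

140505


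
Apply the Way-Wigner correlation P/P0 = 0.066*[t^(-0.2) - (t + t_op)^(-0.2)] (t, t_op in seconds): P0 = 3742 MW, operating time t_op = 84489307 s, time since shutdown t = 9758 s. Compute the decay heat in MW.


P/P0 = 0.066 * [t^(-0.2) - (t + t_op)^(-0.2)]
P/P0 = 0.066 * [9758^(-0.2) - (9758 + 84489307)^(-0.2)]
P/P0 = 0.066 * [0.1592677 - 0.02597943] = 0.008797026
P = 3742 * 0.008797026 = 32.918 MW

32.918


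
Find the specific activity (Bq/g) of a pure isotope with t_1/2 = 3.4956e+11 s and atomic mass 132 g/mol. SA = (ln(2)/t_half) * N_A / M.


lambda = ln(2) / t_half = ln(2) / 3.4956e+11 = 1.982913e-12 /s
SA = lambda * N_A / M
SA = 1.982913e-12 * 6.022e23 / 132
SA = 9.0463e+09 Bq/g

9.0463e+09


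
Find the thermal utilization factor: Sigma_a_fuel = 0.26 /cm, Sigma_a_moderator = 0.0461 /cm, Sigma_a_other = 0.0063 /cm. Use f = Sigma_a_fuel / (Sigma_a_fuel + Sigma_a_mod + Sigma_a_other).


f = Sigma_a_fuel / (Sigma_a_fuel + Sigma_a_mod + Sigma_a_other)
f = 0.26 / (0.26 + 0.0461 + 0.0063)
f = 0.83227

0.83227


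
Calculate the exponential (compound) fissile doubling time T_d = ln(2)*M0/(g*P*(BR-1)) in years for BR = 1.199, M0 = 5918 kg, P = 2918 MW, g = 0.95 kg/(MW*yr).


Breeding gain G = BR - 1 = 1.199 - 1 = 0.199
Fissile production rate = g * P * G = 0.95 * 2918 * 0.199 = 551.6479 kg/yr
T_d = ln(2) * M0 / (g * P * G)
T_d = ln(2) * 5918 / 551.6479 = 7.4360 yr

7.4360


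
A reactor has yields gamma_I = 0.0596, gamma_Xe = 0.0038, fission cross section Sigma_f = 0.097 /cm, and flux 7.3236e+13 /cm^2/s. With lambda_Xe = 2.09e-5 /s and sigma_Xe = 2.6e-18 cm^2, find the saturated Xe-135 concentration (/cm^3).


Xe_eq = (gamma_I + gamma_Xe) * Sigma_f * phi / (lambda_Xe + sigma_Xe * phi)
Numerator = (0.0596 + 0.0038) * 0.097 * 7.3236e+13 = 4.503868e+11
Denominator = 2.09e-5 + 2.6e-18 * 7.3236e+13 = 2.113136e-04
Xe_eq = 4.503868e+11 / 2.113136e-04 = 2.1314e+15 /cm^3

2.1314e+15


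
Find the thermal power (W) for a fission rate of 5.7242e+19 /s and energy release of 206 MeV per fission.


P = fission_rate * E_MeV * 1.602e-13
P = 5.7242e+19 * 206 * 1.602e-13
P = 1.8891e+09 W

1.8891e+09


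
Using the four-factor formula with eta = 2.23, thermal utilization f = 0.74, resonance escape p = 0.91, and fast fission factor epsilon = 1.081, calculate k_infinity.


k_inf = eta * f * p * epsilon
k_inf = 2.23 * 0.74 * 0.91 * 1.081
k_inf = 1.6233

1.6233


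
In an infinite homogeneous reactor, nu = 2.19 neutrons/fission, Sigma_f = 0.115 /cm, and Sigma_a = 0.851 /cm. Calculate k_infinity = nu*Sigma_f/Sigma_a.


k_inf = nu * Sigma_f / Sigma_a
k_inf = 2.19 * 0.115 / 0.851
k_inf = 0.29595

0.29595


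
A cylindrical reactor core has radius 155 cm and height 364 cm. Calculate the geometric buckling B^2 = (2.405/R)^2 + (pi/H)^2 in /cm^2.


B^2 = (2.405/R)^2 + (pi/H)^2
B^2 = (2.405/155)^2 + (pi/364)^2
B^2 = 3.1524e-04 /cm^2

3.1524e-04


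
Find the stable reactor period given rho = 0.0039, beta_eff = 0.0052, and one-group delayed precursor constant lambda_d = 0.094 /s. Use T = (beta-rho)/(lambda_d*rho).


T = (beta - rho) / (lambda_d * rho)
T = (0.0052 - 0.0039) / (0.094 * 0.0039)
T = 3.5461 s

3.5461


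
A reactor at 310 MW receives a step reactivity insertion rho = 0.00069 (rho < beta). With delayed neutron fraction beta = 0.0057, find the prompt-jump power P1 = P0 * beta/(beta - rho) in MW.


P1/P0 = beta / (beta - rho)
P1/P0 = 0.0057 / (0.0057 - 0.00069) = 1.137725
P1 = 310 * 1.137725 = 352.69 MW

352.69


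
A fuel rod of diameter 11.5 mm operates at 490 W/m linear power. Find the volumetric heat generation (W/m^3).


r = D / 2 / 1000 = 11.5 / 2 / 1000 = 0.00575 m
q''' = q' / (pi * r^2)
q''' = 490 / (pi * 0.00575^2)
q''' = 4.7175e+06 W/m^3

4.7175e+06


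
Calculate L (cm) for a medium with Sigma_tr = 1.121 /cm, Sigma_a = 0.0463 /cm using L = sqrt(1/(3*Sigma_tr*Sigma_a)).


D = 1 / (3 * Sigma_tr) = 1 / (3 * 1.121) = 0.2973536 cm
L = sqrt(D / Sigma_a)
L = sqrt(0.2973536 / 0.0463)
L = 2.5342 cm

2.5342


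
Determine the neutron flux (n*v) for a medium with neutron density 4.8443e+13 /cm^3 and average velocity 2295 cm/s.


phi = n * v
phi = 4.8443e+13 * 2295
phi = 1.1118e+17 /cm^2/s

1.1118e+17


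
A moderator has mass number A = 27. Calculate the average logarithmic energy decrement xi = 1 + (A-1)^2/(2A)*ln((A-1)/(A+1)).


xi = 1 + (A-1)^2/(2A) * ln((A-1)/(A+1))
xi = 1 + (27-1)^2/(2*27) * ln((27-1)/(27 +1))
xi = 0.072278

0.072278


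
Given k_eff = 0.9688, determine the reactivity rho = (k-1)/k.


rho = (k_eff - 1) / k_eff
rho = (0.9688 - 1) / 0.9688
rho = -0.032205

-0.032205


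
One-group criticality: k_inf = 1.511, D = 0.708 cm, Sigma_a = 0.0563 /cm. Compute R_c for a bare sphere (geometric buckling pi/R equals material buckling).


L^2 = D / Sigma_a = 0.708 / 0.0563 = 12.57549 cm^2
B_m^2 = (k_inf - 1) / L^2 = (1.511 - 1) / 12.57549 = 0.04063460 /cm^2
For a bare sphere: B_g = pi/R, so R_c = pi / sqrt(B_m^2)
R_c = pi / sqrt(0.04063460) = 15.585 cm

15.585


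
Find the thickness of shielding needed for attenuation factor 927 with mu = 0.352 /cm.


x = ln(factor) / mu
x = ln(927) / 0.352
x = 19.409 cm

19.409


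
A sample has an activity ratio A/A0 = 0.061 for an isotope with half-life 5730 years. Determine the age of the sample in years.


lambda = ln(2) / t_half = ln(2) / 5730 = 1.209681e-04 /yr
t = -ln(A/A0) / lambda
t = -ln(0.061) / 1.209681e-04
t = 23121 yr

23121


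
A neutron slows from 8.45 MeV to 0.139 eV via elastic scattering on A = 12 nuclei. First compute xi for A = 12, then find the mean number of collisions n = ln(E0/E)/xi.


xi = 1 + (A-1)^2/(2A)*ln((A-1)/(A+1)) = 0.1577690 (for A = 12)
n = ln(E0/E) / xi
n = ln(8.45e6 / 0.139) / 0.1577690
n = ln(6.079137e+07) / 0.1577690 = 113.60

113.60


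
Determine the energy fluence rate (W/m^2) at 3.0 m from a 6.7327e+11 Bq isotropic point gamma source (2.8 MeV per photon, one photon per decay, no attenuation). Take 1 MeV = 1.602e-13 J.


psi = A * E * 1.602e-13 / (4*pi*r^2)
psi = 6.7327e+11 * 2.8 * 1.602e-13 / (4*pi*3.0^2)
psi = 0.0026703 W/m^2

0.0026703


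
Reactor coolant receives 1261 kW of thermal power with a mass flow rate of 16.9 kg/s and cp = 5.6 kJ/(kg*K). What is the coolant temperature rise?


dT = Q / (m_dot * cp)
dT = 1261 / (16.9 * 5.6)
dT = 13.324 C

13.324


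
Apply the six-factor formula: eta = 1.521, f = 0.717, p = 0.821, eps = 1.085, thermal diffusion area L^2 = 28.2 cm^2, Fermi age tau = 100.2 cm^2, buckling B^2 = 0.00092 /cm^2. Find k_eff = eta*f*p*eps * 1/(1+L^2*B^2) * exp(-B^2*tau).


k_inf = eta*f*p*eps = 1.521*0.717*0.821*1.085 = 0.9714518
P_TNL = 1/(1 + L^2*B^2) = 1/(1 + 28.2*0.00092) = 0.9747121
P_FNL = exp(-B^2*tau) = exp(-0.00092*100.2) = 0.9119373
k_eff = k_inf * P_TNL * P_FNL = 0.9714518 * 0.9747121 * 0.9119373
k_eff = 0.86350

0.86350


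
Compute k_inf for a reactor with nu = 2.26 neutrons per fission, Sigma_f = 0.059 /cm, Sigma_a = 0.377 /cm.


k_inf = nu * Sigma_f / Sigma_a
k_inf = 2.26 * 0.059 / 0.377
k_inf = 0.35369

0.35369


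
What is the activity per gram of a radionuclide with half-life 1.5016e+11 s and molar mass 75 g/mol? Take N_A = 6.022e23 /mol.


lambda = ln(2) / t_half = ln(2) / 1.5016e+11 = 4.616057e-12 /s
SA = lambda * N_A / M
SA = 4.616057e-12 * 6.022e23 / 75
SA = 3.7064e+10 Bq/g

3.7064e+10


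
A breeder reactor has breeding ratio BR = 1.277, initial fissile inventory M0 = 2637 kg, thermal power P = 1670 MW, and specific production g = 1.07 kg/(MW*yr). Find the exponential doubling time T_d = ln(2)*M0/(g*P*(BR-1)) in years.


Breeding gain G = BR - 1 = 1.277 - 1 = 0.277
Fissile production rate = g * P * G = 1.07 * 1670 * 0.277 = 494.9713 kg/yr
T_d = ln(2) * M0 / (g * P * G)
T_d = ln(2) * 2637 / 494.9713 = 3.6928 yr

3.6928


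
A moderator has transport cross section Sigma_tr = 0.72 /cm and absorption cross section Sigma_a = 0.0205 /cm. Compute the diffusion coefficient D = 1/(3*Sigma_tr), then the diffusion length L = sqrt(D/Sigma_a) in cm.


D = 1 / (3 * Sigma_tr) = 1 / (3 * 0.72) = 0.4629630 cm
L = sqrt(D / Sigma_a)
L = sqrt(0.4629630 / 0.0205)
L = 4.7522 cm

4.7522


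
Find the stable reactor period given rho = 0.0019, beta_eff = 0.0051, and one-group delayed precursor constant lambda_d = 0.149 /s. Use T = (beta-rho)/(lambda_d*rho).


T = (beta - rho) / (lambda_d * rho)
T = (0.0051 - 0.0019) / (0.149 * 0.0019)
T = 11.303 s

11.303


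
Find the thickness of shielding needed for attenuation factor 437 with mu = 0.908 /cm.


x = ln(factor) / mu
x = ln(437) / 0.908
x = 6.6960 cm

6.6960


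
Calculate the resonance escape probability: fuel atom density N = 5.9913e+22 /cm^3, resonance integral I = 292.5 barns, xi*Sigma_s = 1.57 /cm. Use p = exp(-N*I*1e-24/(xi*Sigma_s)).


p = exp(-N * I * 1e-24 / (xi*Sigma_s))
p = exp(-5.9913e+22 * 292.5 * 1e-24 / 1.57)
p = 1.4202e-05

1.4202e-05


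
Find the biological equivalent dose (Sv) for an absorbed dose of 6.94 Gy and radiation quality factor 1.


H = D * Q
H = 6.94 * 1
H = 6.9400 Sv

6.9400


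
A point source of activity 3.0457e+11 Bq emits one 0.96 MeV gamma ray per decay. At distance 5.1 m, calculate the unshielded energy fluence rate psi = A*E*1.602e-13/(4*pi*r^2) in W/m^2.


psi = A * E * 1.602e-13 / (4*pi*r^2)
psi = 3.0457e+11 * 0.96 * 1.602e-13 / (4*pi*5.1^2)
psi = 1.4331e-04 W/m^2

1.4331e-04


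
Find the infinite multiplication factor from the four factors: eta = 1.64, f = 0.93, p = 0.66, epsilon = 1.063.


k_inf = eta * f * p * epsilon
k_inf = 1.64 * 0.93 * 0.66 * 1.063
k_inf = 1.0700

1.0700


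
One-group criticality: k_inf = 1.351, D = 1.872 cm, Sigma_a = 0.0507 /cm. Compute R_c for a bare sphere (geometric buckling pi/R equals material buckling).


L^2 = D / Sigma_a = 1.872 / 0.0507 = 36.92308 cm^2
B_m^2 = (k_inf - 1) / L^2 = (1.351 - 1) / 36.92308 = 0.009506249 /cm^2
For a bare sphere: B_g = pi/R, so R_c = pi / sqrt(B_m^2)
R_c = pi / sqrt(0.009506249) = 32.221 cm

32.221


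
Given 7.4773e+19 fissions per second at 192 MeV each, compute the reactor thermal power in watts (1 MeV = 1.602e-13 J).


P = fission_rate * E_MeV * 1.602e-13
P = 7.4773e+19 * 192 * 1.602e-13
P = 2.2999e+09 W

2.2999e+09


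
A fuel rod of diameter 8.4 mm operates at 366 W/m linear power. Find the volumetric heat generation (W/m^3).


r = D / 2 / 1000 = 8.4 / 2 / 1000 = 0.0042 m
q''' = q' / (pi * r^2)
q''' = 366 / (pi * 0.0042^2)
q''' = 6.6044e+06 W/m^3

6.6044e+06


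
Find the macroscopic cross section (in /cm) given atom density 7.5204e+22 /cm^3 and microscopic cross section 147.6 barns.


Sigma = N * sigma_barns * 1e-24
Sigma = 7.5204e+22 * 147.6 * 1e-24
Sigma = 11.100 /cm

11.100


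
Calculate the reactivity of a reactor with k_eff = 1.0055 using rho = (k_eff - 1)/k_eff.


rho = (k_eff - 1) / k_eff
rho = (1.0055 - 1) / 1.0055
rho = 0.0054699

0.0054699


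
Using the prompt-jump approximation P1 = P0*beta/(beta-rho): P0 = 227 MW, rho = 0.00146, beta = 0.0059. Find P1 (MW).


P1/P0 = beta / (beta - rho)
P1/P0 = 0.0059 / (0.0059 - 0.00146) = 1.328829
P1 = 227 * 1.328829 = 301.64 MW

301.64


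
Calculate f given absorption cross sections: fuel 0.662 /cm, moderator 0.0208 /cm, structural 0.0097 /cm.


f = Sigma_a_fuel / (Sigma_a_fuel + Sigma_a_mod + Sigma_a_other)
f = 0.662 / (0.662 + 0.0208 + 0.0097)
f = 0.95596

0.95596


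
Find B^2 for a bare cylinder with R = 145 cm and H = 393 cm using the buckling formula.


B^2 = (2.405/R)^2 + (pi/H)^2
B^2 = (2.405/145)^2 + (pi/393)^2
B^2 = 3.3900e-04 /cm^2

3.3900e-04


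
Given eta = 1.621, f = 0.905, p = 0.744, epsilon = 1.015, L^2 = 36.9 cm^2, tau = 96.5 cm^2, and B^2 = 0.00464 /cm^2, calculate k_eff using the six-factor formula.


k_inf = eta*f*p*eps = 1.621*0.905*0.744*1.015 = 1.107823
P_TNL = 1/(1 + L^2*B^2) = 1/(1 + 36.9*0.00464) = 0.8538135
P_FNL = exp(-B^2*tau) = exp(-0.00464*96.5) = 0.6390580
k_eff = k_inf * P_TNL * P_FNL = 1.107823 * 0.8538135 * 0.6390580
k_eff = 0.60447

0.60447


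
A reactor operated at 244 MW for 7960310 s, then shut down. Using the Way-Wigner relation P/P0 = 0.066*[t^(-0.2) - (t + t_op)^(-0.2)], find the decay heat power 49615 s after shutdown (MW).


P/P0 = 0.066 * [t^(-0.2) - (t + t_op)^(-0.2)]
P/P0 = 0.066 * [49615^(-0.2) - (49615 + 7960310)^(-0.2)]
P/P0 = 0.066 * [0.1150476 - 0.04161734] = 0.004846397
P = 244 * 0.004846397 = 1.1825 MW

1.1825


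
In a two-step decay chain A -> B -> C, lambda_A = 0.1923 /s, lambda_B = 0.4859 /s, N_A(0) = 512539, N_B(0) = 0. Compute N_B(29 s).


N_B(t) = lambda_A * N_A0 / (lambda_B - lambda_A) * [exp(-lambda_A*t) - exp(-lambda_B*t)]
exp(-0.1923*29) = 0.003785036; exp(-0.4859*29) = 7.591245e-07
N_B = 0.1923 * 512539 / (0.4859 - 0.1923) * (0.003785036 - 7.591245e-07)
N_B = 1270.4

1270.4


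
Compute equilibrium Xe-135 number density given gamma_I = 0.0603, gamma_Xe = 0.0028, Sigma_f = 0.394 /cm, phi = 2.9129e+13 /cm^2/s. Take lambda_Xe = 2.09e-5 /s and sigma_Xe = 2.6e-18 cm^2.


Xe_eq = (gamma_I + gamma_Xe) * Sigma_f * phi / (lambda_Xe + sigma_Xe * phi)
Numerator = (0.0603 + 0.0028) * 0.394 * 2.9129e+13 = 7.241877e+11
Denominator = 2.09e-5 + 2.6e-18 * 2.9129e+13 = 9.663540e-05
Xe_eq = 7.241877e+11 / 9.663540e-05 = 7.4940e+15 /cm^3

7.4940e+15


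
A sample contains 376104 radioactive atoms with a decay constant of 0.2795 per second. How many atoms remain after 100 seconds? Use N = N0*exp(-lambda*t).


N = N0 * exp(-lambda * t)
N = 376104 * exp(-0.2795 * 100)
N = 2.7339e-07

2.7339e-07


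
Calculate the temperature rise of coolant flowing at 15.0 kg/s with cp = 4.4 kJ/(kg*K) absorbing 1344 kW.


dT = Q / (m_dot * cp)
dT = 1344 / (15.0 * 4.4)
dT = 20.364 C

20.364


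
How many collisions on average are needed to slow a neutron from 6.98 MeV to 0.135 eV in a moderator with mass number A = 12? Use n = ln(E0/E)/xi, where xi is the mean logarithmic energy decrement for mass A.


xi = 1 + (A-1)^2/(2A)*ln((A-1)/(A+1)) = 0.1577690 (for A = 12)
n = ln(E0/E) / xi
n = ln(6.98e6 / 0.135) / 0.1577690
n = ln(5.170370e+07) / 0.1577690 = 112.58

112.58


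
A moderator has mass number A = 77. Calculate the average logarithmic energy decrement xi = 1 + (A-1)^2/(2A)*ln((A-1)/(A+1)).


xi = 1 + (A-1)^2/(2A) * ln((A-1)/(A+1))
xi = 1 + (77-1)^2/(2*77) * ln((77-1)/(77 +1))
xi = 0.025751

0.025751


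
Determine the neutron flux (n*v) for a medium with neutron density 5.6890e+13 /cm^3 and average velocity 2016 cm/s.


phi = n * v
phi = 5.6890e+13 * 2016
phi = 1.1469e+17 /cm^2/s

1.1469e+17


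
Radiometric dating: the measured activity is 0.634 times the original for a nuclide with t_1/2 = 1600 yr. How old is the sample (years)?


lambda = ln(2) / t_half = ln(2) / 1600 = 4.332170e-04 /yr
t = -ln(A/A0) / lambda
t = -ln(0.634) / 4.332170e-04
t = 1051.9 yr

1051.9


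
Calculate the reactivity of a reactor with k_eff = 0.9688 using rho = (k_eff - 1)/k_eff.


rho = (k_eff - 1) / k_eff
rho = (0.9688 - 1) / 0.9688
rho = -0.032205

-0.032205


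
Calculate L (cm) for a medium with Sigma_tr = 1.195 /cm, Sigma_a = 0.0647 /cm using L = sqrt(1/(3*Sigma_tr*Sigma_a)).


D = 1 / (3 * Sigma_tr) = 1 / (3 * 1.195) = 0.2789400 cm
L = sqrt(D / Sigma_a)
L = sqrt(0.2789400 / 0.0647)
L = 2.0764 cm

2.0764


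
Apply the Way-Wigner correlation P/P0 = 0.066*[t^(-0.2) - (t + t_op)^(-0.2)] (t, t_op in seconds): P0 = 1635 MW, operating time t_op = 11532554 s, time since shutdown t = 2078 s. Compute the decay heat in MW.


P/P0 = 0.066 * [t^(-0.2) - (t + t_op)^(-0.2)]
P/P0 = 0.066 * [2078^(-0.2) - (2078 + 11532554)^(-0.2)]
P/P0 = 0.066 * [0.2170056 - 0.03869005] = 0.01176883
P = 1635 * 0.01176883 = 19.242 MW

19.242


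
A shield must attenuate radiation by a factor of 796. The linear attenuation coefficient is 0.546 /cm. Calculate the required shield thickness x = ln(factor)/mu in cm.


x = ln(factor) / mu
x = ln(796) / 0.546
x = 12.234 cm

12.234


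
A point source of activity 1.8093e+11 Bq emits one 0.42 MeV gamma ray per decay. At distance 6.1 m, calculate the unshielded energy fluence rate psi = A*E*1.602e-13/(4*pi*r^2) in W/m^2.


psi = A * E * 1.602e-13 / (4*pi*r^2)
psi = 1.8093e+11 * 0.42 * 1.602e-13 / (4*pi*6.1^2)
psi = 2.6035e-05 W/m^2

2.6035e-05


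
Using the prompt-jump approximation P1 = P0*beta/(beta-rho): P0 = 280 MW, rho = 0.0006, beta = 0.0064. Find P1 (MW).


P1/P0 = beta / (beta - rho)
P1/P0 = 0.0064 / (0.0064 - 0.0006) = 1.103448
P1 = 280 * 1.103448 = 308.97 MW

308.97


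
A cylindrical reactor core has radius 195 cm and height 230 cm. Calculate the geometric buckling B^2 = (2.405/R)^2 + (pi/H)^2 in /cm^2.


B^2 = (2.405/R)^2 + (pi/H)^2
B^2 = (2.405/195)^2 + (pi/230)^2
B^2 = 3.3868e-04 /cm^2

3.3868e-04


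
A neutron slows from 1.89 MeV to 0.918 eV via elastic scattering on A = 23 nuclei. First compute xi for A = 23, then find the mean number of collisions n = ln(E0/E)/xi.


xi = 1 + (A-1)^2/(2A)*ln((A-1)/(A+1)) = 0.08448899 (for A = 23)
n = ln(E0/E) / xi
n = ln(1.89e6 / 0.918) / 0.08448899
n = ln(2.058824e+06) / 0.08448899 = 172.07

172.07


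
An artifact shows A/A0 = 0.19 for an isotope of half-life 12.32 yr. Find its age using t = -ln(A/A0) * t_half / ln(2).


lambda = ln(2) / t_half = ln(2) / 12.32 = 0.05626195 /yr
t = -ln(A/A0) / lambda
t = -ln(0.19) / 0.05626195
t = 29.518 yr

29.518


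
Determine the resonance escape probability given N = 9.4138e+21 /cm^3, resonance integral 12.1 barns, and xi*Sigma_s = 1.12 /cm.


p = exp(-N * I * 1e-24 / (xi*Sigma_s))
p = exp(-9.4138e+21 * 12.1 * 1e-24 / 1.12)
p = 0.90330

0.90330


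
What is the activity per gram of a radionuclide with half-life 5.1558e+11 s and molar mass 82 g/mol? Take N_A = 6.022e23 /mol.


lambda = ln(2) / t_half = ln(2) / 5.1558e+11 = 1.344403e-12 /s
SA = lambda * N_A / M
SA = 1.344403e-12 * 6.022e23 / 82
SA = 9.8732e+09 Bq/g

9.8732e+09


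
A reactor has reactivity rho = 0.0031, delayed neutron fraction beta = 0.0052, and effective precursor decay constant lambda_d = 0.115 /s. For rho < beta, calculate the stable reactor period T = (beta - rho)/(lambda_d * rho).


T = (beta - rho) / (lambda_d * rho)
T = (0.0052 - 0.0031) / (0.115 * 0.0031)
T = 5.8906 s

5.8906


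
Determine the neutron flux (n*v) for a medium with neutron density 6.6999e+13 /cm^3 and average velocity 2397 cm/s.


phi = n * v
phi = 6.6999e+13 * 2397
phi = 1.6060e+17 /cm^2/s

1.6060e+17


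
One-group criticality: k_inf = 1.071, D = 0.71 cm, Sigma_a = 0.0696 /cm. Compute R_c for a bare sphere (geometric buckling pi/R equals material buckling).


L^2 = D / Sigma_a = 0.71 / 0.0696 = 10.20115 cm^2
B_m^2 = (k_inf - 1) / L^2 = (1.071 - 1) / 10.20115 = 0.006960000 /cm^2
For a bare sphere: B_g = pi/R, so R_c = pi / sqrt(B_m^2)
R_c = pi / sqrt(0.006960000) = 37.657 cm

37.657


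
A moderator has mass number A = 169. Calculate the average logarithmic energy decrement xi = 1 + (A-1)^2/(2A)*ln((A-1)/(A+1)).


xi = 1 + (A-1)^2/(2A) * ln((A-1)/(A+1))
xi = 1 + (169-1)^2/(2*169) * ln((169-1)/(169 +1))
xi = 0.011788

0.011788


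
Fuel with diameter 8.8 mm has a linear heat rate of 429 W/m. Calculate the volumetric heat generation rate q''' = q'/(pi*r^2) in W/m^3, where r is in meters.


r = D / 2 / 1000 = 8.8 / 2 / 1000 = 0.0044 m
q''' = q' / (pi * r^2)
q''' = 429 / (pi * 0.0044^2)
q''' = 7.0535e+06 W/m^3

7.0535e+06


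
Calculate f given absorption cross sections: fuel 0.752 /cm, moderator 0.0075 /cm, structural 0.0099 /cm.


f = Sigma_a_fuel / (Sigma_a_fuel + Sigma_a_mod + Sigma_a_other)
f = 0.752 / (0.752 + 0.0075 + 0.0099)
f = 0.97738

0.97738


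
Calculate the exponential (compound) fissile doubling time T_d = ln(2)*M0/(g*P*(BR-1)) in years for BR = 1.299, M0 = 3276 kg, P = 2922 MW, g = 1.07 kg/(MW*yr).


Breeding gain G = BR - 1 = 1.299 - 1 = 0.299
Fissile production rate = g * P * G = 1.07 * 2922 * 0.299 = 934.83546 kg/yr
T_d = ln(2) * M0 / (g * P * G)
T_d = ln(2) * 3276 / 934.83546 = 2.4290 yr

2.4290


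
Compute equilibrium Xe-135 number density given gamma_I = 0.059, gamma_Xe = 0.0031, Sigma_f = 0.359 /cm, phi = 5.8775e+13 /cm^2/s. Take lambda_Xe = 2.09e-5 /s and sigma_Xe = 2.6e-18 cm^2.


Xe_eq = (gamma_I + gamma_Xe) * Sigma_f * phi / (lambda_Xe + sigma_Xe * phi)
Numerator = (0.059 + 0.0031) * 0.359 * 5.8775e+13 = 1.310324e+12
Denominator = 2.09e-5 + 2.6e-18 * 5.8775e+13 = 1.737150e-04
Xe_eq = 1.310324e+12 / 1.737150e-04 = 7.5430e+15 /cm^3

7.5430e+15


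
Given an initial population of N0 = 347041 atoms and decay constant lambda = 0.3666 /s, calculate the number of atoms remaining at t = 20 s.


N = N0 * exp(-lambda * t)
N = 347041 * exp(-0.3666 * 20)
N = 227.06

227.06


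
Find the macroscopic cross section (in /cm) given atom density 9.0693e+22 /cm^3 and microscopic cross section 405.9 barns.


Sigma = N * sigma_barns * 1e-24
Sigma = 9.0693e+22 * 405.9 * 1e-24
Sigma = 36.812 /cm

36.812


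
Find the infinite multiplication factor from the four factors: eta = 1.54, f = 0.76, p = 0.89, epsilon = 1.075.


k_inf = eta * f * p * epsilon
k_inf = 1.54 * 0.76 * 0.89 * 1.075
k_inf = 1.1198

1.1198


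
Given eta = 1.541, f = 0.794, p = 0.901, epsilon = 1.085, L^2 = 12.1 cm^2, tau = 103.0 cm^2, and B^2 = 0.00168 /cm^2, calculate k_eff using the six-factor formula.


k_inf = eta*f*p*eps = 1.541*0.794*0.901*1.085 = 1.196128
P_TNL = 1/(1 + L^2*B^2) = 1/(1 + 12.1*0.00168) = 0.9800770
P_FNL = exp(-B^2*tau) = exp(-0.00168*103.0) = 0.8411040
k_eff = k_inf * P_TNL * P_FNL = 1.196128 * 0.9800770 * 0.8411040
k_eff = 0.98602

0.98602


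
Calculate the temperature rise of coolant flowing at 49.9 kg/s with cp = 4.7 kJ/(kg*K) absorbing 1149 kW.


dT = Q / (m_dot * cp)
dT = 1149 / (49.9 * 4.7)
dT = 4.8992 C

4.8992


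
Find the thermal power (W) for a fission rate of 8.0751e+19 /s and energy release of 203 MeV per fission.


P = fission_rate * E_MeV * 1.602e-13
P = 8.0751e+19 * 203 * 1.602e-13
P = 2.6261e+09 W

2.6261e+09


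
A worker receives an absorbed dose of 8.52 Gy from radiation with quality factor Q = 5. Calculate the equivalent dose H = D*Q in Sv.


H = D * Q
H = 8.52 * 5
H = 42.600 Sv

42.600


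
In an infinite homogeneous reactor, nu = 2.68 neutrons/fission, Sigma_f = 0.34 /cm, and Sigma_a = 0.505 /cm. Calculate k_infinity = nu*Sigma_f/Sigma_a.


k_inf = nu * Sigma_f / Sigma_a
k_inf = 2.68 * 0.34 / 0.505
k_inf = 1.8044

1.8044


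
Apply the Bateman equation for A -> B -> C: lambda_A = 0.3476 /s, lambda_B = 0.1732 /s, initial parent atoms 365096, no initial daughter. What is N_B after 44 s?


N_B(t) = lambda_A * N_A0 / (lambda_B - lambda_A) * [exp(-lambda_A*t) - exp(-lambda_B*t)]
exp(-0.3476*44) = 2.278906e-07; exp(-0.1732*44) = 4.901496e-04
N_B = 0.3476 * 365096 / (0.1732 - 0.3476) * (2.278906e-07 - 4.901496e-04)
N_B = 356.51

356.51


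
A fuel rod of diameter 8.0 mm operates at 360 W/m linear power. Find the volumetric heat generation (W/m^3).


r = D / 2 / 1000 = 8.0 / 2 / 1000 = 0.004 m
q''' = q' / (pi * r^2)
q''' = 360 / (pi * 0.004^2)
q''' = 7.1620e+06 W/m^3

7.1620e+06


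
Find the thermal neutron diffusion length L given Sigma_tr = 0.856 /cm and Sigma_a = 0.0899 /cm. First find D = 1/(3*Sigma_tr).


D = 1 / (3 * Sigma_tr) = 1 / (3 * 0.856) = 0.3894081 cm
L = sqrt(D / Sigma_a)
L = sqrt(0.3894081 / 0.0899)
L = 2.0812 cm

2.0812


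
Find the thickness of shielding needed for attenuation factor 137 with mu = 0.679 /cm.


x = ln(factor) / mu
x = ln(137) / 0.679
x = 7.2459 cm

7.2459


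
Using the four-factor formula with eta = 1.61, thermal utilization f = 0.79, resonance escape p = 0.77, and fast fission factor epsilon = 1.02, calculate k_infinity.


k_inf = eta * f * p * epsilon
k_inf = 1.61 * 0.79 * 0.77 * 1.02
k_inf = 0.99895

0.99895


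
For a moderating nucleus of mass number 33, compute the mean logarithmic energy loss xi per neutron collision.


xi = 1 + (A-1)^2/(2A) * ln((A-1)/(A+1))
xi = 1 + (33-1)^2/(2*33) * ln((33-1)/(33 +1))
xi = 0.059400

0.059400


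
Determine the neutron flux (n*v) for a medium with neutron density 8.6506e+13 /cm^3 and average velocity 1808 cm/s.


phi = n * v
phi = 8.6506e+13 * 1808
phi = 1.5640e+17 /cm^2/s

1.5640e+17


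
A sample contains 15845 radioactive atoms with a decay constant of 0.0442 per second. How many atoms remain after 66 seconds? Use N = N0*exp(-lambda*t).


N = N0 * exp(-lambda * t)
N = 15845 * exp(-0.0442 * 66)
N = 856.98

856.98


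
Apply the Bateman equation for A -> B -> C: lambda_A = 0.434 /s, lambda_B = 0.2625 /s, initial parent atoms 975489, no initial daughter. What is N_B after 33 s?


N_B(t) = lambda_A * N_A0 / (lambda_B - lambda_A) * [exp(-lambda_A*t) - exp(-lambda_B*t)]
exp(-0.434*33) = 6.026074e-07; exp(-0.2625*33) = 1.729514e-04
N_B = 0.434 * 975489 / (0.2625 - 0.434) * (6.026074e-07 - 1.729514e-04)
N_B = 425.46

425.46


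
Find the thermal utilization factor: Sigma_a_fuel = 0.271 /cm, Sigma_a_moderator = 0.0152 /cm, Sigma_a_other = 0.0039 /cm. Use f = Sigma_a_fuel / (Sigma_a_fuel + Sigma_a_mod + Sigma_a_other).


f = Sigma_a_fuel / (Sigma_a_fuel + Sigma_a_mod + Sigma_a_other)
f = 0.271 / (0.271 + 0.0152 + 0.0039)
f = 0.93416

0.93416


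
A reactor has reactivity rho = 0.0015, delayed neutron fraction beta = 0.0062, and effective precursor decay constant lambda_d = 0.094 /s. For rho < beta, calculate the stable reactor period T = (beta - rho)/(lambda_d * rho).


T = (beta - rho) / (lambda_d * rho)
T = (0.0062 - 0.0015) / (0.094 * 0.0015)
T = 33.333 s

33.333


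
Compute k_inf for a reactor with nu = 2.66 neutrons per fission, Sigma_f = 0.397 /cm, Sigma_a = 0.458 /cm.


k_inf = nu * Sigma_f / Sigma_a
k_inf = 2.66 * 0.397 / 0.458
k_inf = 2.3057

2.3057


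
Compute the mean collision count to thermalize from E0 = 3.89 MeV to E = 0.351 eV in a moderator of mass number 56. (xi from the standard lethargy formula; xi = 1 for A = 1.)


xi = 1 + (A-1)^2/(2A)*ln((A-1)/(A+1)) = 0.03529286 (for A = 56)
n = ln(E0/E) / xi
n = ln(3.89e6 / 0.351) / 0.03529286
n = ln(1.108262e+07) / 0.03529286 = 459.61

459.61


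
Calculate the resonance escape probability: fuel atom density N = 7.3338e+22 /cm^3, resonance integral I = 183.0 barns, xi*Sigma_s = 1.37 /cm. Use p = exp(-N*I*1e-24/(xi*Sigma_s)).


p = exp(-N * I * 1e-24 / (xi*Sigma_s))
p = exp(-7.3338e+22 * 183.0 * 1e-24 / 1.37)
p = 5.5660e-05

5.5660e-05


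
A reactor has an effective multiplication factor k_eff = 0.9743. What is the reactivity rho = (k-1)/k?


rho = (k_eff - 1) / k_eff
rho = (0.9743 - 1) / 0.9743
rho = -0.026378

-0.026378


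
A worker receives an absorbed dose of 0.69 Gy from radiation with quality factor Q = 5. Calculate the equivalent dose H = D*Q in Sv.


H = D * Q
H = 0.69 * 5
H = 3.4500 Sv

3.4500


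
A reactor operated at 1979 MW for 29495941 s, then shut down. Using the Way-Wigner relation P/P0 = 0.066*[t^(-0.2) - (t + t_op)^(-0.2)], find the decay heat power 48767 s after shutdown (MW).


P/P0 = 0.066 * [t^(-0.2) - (t + t_op)^(-0.2)]
P/P0 = 0.066 * [48767^(-0.2) - (48767 + 29495941)^(-0.2)]
P/P0 = 0.066 * [0.1154449 - 0.03205561] = 0.005503693
P = 1979 * 0.005503693 = 10.892 MW

10.892


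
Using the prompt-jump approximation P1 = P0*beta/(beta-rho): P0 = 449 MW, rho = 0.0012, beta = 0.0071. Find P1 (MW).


P1/P0 = beta / (beta - rho)
P1/P0 = 0.0071 / (0.0071 - 0.0012) = 1.203390
P1 = 449 * 1.203390 = 540.32 MW

540.32


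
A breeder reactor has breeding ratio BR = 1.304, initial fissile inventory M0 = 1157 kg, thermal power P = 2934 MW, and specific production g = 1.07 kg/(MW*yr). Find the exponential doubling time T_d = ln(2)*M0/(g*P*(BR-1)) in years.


Breeding gain G = BR - 1 = 1.304 - 1 = 0.304
Fissile production rate = g * P * G = 1.07 * 2934 * 0.304 = 954.37152 kg/yr
T_d = ln(2) * M0 / (g * P * G)
T_d = ln(2) * 1157 / 954.37152 = 0.84031 yr

0.84031


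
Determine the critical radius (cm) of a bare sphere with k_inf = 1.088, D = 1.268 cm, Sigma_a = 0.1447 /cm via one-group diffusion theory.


L^2 = D / Sigma_a = 1.268 / 0.1447 = 8.762958 cm^2
B_m^2 = (k_inf - 1) / L^2 = (1.088 - 1) / 8.762958 = 0.01004227 /cm^2
For a bare sphere: B_g = pi/R, so R_c = pi / sqrt(B_m^2)
R_c = pi / sqrt(0.01004227) = 31.350 cm

31.350


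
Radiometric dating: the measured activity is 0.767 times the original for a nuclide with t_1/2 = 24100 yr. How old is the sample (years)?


lambda = ln(2) / t_half = ln(2) / 24100 = 2.876129e-05 /yr
t = -ln(A/A0) / lambda
t = -ln(0.767) / 2.876129e-05
t = 9223.1 yr

9223.1


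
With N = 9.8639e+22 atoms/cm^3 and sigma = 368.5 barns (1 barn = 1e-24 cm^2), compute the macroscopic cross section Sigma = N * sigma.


Sigma = N * sigma_barns * 1e-24
Sigma = 9.8639e+22 * 368.5 * 1e-24
Sigma = 36.348 /cm

36.348


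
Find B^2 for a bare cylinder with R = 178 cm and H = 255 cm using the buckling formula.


B^2 = (2.405/R)^2 + (pi/H)^2
B^2 = (2.405/178)^2 + (pi/255)^2
B^2 = 3.3434e-04 /cm^2

3.3434e-04


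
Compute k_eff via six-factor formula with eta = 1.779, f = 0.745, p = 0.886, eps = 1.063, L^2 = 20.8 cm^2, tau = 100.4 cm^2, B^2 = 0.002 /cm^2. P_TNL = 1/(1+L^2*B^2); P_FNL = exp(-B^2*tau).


k_inf = eta*f*p*eps = 1.779*0.745*0.886*1.063 = 1.248243
P_TNL = 1/(1 + L^2*B^2) = 1/(1 + 20.8*0.002) = 0.9600614
P_FNL = exp(-B^2*tau) = exp(-0.002*100.4) = 0.8180760
k_eff = k_inf * P_TNL * P_FNL = 1.248243 * 0.9600614 * 0.8180760
k_eff = 0.98037

0.98037


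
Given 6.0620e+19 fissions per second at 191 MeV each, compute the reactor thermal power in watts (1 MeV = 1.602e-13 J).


P = fission_rate * E_MeV * 1.602e-13
P = 6.0620e+19 * 191 * 1.602e-13
P = 1.8549e+09 W

1.8549e+09


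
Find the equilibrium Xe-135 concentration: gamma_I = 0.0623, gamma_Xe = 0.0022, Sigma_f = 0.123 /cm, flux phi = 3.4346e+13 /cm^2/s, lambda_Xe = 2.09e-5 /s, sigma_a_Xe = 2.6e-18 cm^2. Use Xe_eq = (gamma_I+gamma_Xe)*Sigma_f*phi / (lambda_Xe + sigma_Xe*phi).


Xe_eq = (gamma_I + gamma_Xe) * Sigma_f * phi / (lambda_Xe + sigma_Xe * phi)
Numerator = (0.0623 + 0.0022) * 0.123 * 3.4346e+13 = 2.724840e+11
Denominator = 2.09e-5 + 2.6e-18 * 3.4346e+13 = 1.101996e-04
Xe_eq = 2.724840e+11 / 1.101996e-04 = 2.4726e+15 /cm^3

2.4726e+15


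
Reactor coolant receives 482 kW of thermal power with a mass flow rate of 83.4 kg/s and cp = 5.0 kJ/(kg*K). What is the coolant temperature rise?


dT = Q / (m_dot * cp)
dT = 482 / (83.4 * 5.0)
dT = 1.1559 C

1.1559


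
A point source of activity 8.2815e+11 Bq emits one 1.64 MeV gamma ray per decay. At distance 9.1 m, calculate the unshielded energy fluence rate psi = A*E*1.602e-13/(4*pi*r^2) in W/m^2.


psi = A * E * 1.602e-13 / (4*pi*r^2)
psi = 8.2815e+11 * 1.64 * 1.602e-13 / (4*pi*9.1^2)
psi = 2.0908e-04 W/m^2

2.0908e-04


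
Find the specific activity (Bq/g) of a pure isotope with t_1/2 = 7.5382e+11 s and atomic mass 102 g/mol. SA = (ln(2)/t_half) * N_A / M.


lambda = ln(2) / t_half = ln(2) / 7.5382e+11 = 9.195129e-13 /s
SA = lambda * N_A / M
SA = 9.195129e-13 * 6.022e23 / 102
SA = 5.4287e+09 Bq/g

5.4287e+09


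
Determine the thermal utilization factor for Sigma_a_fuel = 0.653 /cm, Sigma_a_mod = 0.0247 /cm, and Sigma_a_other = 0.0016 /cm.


f = Sigma_a_fuel / (Sigma_a_fuel + Sigma_a_mod + Sigma_a_other)
f = 0.653 / (0.653 + 0.0247 + 0.0016)
f = 0.96128

0.96128


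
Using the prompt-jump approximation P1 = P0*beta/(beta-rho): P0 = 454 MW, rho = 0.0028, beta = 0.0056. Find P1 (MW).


P1/P0 = beta / (beta - rho)
P1/P0 = 0.0056 / (0.0056 - 0.0028) = 2.000000
P1 = 454 * 2.000000 = 908.00 MW

908.00


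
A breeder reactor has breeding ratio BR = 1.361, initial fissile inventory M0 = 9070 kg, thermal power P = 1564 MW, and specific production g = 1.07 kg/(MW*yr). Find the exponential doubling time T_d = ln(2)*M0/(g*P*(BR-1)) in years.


Breeding gain G = BR - 1 = 1.361 - 1 = 0.361
Fissile production rate = g * P * G = 1.07 * 1564 * 0.361 = 604.12628 kg/yr
T_d = ln(2) * M0 / (g * P * G)
T_d = ln(2) * 9070 / 604.12628 = 10.407 yr

10.407


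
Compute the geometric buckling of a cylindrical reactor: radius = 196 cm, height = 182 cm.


B^2 = (2.405/R)^2 + (pi/H)^2
B^2 = (2.405/196)^2 + (pi/182)^2
B^2 = 4.4852e-04 /cm^2

4.4852e-04


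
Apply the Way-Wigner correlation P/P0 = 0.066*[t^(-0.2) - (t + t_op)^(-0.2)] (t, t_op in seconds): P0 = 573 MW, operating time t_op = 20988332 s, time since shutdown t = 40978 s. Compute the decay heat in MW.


P/P0 = 0.066 * [t^(-0.2) - (t + t_op)^(-0.2)]
P/P0 = 0.066 * [40978^(-0.2) - (40978 + 20988332)^(-0.2)]
P/P0 = 0.066 * [0.1195336 - 0.03431113] = 0.005624683
P = 573 * 0.005624683 = 3.2229 MW

3.2229


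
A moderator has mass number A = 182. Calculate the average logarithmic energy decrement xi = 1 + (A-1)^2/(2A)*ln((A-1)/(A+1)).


xi = 1 + (A-1)^2/(2A) * ln((A-1)/(A+1))
xi = 1 + (182-1)^2/(2*182) * ln((182-1)/(182 +1))
xi = 0.010949

0.010949


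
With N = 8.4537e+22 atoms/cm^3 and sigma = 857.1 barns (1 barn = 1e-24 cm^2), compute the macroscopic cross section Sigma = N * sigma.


Sigma = N * sigma_barns * 1e-24
Sigma = 8.4537e+22 * 857.1 * 1e-24
Sigma = 72.457 /cm

72.457


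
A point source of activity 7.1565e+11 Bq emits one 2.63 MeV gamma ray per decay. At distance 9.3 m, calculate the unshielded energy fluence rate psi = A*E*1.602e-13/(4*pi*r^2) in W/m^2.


psi = A * E * 1.602e-13 / (4*pi*r^2)
psi = 7.1565e+11 * 2.63 * 1.602e-13 / (4*pi*9.3^2)
psi = 2.7742e-04 W/m^2

2.7742e-04


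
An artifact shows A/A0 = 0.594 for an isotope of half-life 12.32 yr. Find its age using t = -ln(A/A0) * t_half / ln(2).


lambda = ln(2) / t_half = ln(2) / 12.32 = 0.05626195 /yr
t = -ln(A/A0) / lambda
t = -ln(0.594) / 0.05626195
t = 9.2581 yr

9.2581


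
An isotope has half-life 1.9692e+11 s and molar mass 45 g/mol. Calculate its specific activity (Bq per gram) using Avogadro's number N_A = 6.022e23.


lambda = ln(2) / t_half = ln(2) / 1.9692e+11 = 3.519943e-12 /s
SA = lambda * N_A / M
SA = 3.519943e-12 * 6.022e23 / 45
SA = 4.7105e+10 Bq/g

4.7105e+10


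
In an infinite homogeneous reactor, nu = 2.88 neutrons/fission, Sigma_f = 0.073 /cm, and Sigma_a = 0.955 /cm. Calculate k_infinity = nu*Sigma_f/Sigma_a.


k_inf = nu * Sigma_f / Sigma_a
k_inf = 2.88 * 0.073 / 0.955
k_inf = 0.22015

0.22015


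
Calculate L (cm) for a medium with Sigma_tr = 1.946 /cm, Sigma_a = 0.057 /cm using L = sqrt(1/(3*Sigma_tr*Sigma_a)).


D = 1 / (3 * Sigma_tr) = 1 / (3 * 1.946) = 0.1712915 cm
L = sqrt(D / Sigma_a)
L = sqrt(0.1712915 / 0.057)
L = 1.7335 cm

1.7335


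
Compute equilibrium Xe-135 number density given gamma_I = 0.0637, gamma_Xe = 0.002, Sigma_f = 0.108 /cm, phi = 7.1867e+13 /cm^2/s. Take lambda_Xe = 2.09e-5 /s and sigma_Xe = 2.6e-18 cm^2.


Xe_eq = (gamma_I + gamma_Xe) * Sigma_f * phi / (lambda_Xe + sigma_Xe * phi)
Numerator = (0.0637 + 0.002) * 0.108 * 7.1867e+13 = 5.099395e+11
Denominator = 2.09e-5 + 2.6e-18 * 7.1867e+13 = 2.077542e-04
Xe_eq = 5.099395e+11 / 2.077542e-04 = 2.4545e+15 /cm^3

2.4545e+15


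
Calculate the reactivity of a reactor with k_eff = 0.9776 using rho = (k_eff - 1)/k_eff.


rho = (k_eff - 1) / k_eff
rho = (0.9776 - 1) / 0.9776
rho = -0.022913

-0.022913


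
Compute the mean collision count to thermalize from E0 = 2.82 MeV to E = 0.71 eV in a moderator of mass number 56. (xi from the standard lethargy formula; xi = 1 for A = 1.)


xi = 1 + (A-1)^2/(2A)*ln((A-1)/(A+1)) = 0.03529286 (for A = 56)
n = ln(E0/E) / xi
n = ln(2.82e6 / 0.71) / 0.03529286
n = ln(3.971831e+06) / 0.03529286 = 430.53

430.53


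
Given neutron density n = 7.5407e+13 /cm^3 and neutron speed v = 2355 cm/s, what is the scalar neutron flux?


phi = n * v
phi = 7.5407e+13 * 2355
phi = 1.7758e+17 /cm^2/s

1.7758e+17


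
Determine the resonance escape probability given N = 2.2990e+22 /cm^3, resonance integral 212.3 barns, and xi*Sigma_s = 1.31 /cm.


p = exp(-N * I * 1e-24 / (xi*Sigma_s))
p = exp(-2.2990e+22 * 212.3 * 1e-24 / 1.31)
p = 0.024094

0.024094


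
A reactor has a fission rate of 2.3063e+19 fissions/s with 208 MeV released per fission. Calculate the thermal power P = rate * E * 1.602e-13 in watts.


P = fission_rate * E_MeV * 1.602e-13
P = 2.3063e+19 * 208 * 1.602e-13
P = 7.6850e+08 W

7.6850e+08


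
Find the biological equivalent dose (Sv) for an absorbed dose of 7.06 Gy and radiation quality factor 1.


H = D * Q
H = 7.06 * 1
H = 7.0600 Sv

7.0600


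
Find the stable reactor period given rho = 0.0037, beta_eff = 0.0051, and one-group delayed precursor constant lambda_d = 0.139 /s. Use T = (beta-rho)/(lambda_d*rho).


T = (beta - rho) / (lambda_d * rho)
T = (0.0051 - 0.0037) / (0.139 * 0.0037)
T = 2.7221 s

2.7221


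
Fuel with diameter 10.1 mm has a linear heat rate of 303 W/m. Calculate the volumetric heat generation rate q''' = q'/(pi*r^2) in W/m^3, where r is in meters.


r = D / 2 / 1000 = 10.1 / 2 / 1000 = 0.00505 m
q''' = q' / (pi * r^2)
q''' = 303 / (pi * 0.00505^2)
q''' = 3.7819e+06 W/m^3

3.7819e+06


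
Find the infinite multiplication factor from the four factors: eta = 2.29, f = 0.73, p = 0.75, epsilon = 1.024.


k_inf = eta * f * p * epsilon
k_inf = 2.29 * 0.73 * 0.75 * 1.024
k_inf = 1.2839

1.2839


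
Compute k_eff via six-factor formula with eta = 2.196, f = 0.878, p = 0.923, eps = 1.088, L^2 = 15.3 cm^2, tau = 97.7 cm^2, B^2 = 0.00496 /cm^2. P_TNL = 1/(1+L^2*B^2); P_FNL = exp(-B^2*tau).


k_inf = eta*f*p*eps = 2.196*0.878*0.923*1.088 = 1.936232
P_TNL = 1/(1 + L^2*B^2) = 1/(1 + 15.3*0.00496) = 0.9294648
P_FNL = exp(-B^2*tau) = exp(-0.00496*97.7) = 0.6159485
k_eff = k_inf * P_TNL * P_FNL = 1.936232 * 0.9294648 * 0.6159485
k_eff = 1.1085

1.1085


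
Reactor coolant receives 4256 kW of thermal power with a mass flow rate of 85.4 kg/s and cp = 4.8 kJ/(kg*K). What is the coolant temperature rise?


dT = Q / (m_dot * cp)
dT = 4256 / (85.4 * 4.8)
dT = 10.383 C

10.383


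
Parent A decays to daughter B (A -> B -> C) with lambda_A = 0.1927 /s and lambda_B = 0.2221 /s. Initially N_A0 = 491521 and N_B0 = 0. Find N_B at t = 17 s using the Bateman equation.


N_B(t) = lambda_A * N_A0 / (lambda_B - lambda_A) * [exp(-lambda_A*t) - exp(-lambda_B*t)]
exp(-0.1927*17) = 0.03778285; exp(-0.2221*17) = 0.02292104
N_B = 0.1927 * 491521 / (0.2221 - 0.1927) * (0.03778285 - 0.02292104)
N_B = 47879

47879


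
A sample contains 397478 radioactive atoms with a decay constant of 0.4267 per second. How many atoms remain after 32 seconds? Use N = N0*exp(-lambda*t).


N = N0 * exp(-lambda * t)
N = 397478 * exp(-0.4267 * 32)
N = 0.46696

0.46696


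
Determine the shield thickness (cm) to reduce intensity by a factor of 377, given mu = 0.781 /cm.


x = ln(factor) / mu
x = ln(377) / 0.781
x = 7.5957 cm

7.5957


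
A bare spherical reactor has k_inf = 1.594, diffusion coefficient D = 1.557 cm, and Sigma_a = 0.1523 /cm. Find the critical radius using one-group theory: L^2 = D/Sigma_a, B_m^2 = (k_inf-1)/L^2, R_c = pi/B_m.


L^2 = D / Sigma_a = 1.557 / 0.1523 = 10.22324 cm^2
B_m^2 = (k_inf - 1) / L^2 = (1.594 - 1) / 10.22324 = 0.05810291 /cm^2
For a bare sphere: B_g = pi/R, so R_c = pi / sqrt(B_m^2)
R_c = pi / sqrt(0.05810291) = 13.033 cm

13.033


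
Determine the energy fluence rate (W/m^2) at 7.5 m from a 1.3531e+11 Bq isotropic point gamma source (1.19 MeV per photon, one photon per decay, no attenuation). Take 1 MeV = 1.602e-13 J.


psi = A * E * 1.602e-13 / (4*pi*r^2)
psi = 1.3531e+11 * 1.19 * 1.602e-13 / (4*pi*7.5^2)
psi = 3.6493e-05 W/m^2

3.6493e-05
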